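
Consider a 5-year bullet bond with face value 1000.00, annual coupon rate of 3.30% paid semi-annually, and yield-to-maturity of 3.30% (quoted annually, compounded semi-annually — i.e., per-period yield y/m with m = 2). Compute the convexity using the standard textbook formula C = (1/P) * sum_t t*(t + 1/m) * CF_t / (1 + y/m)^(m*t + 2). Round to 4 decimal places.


Coupon per period c = face * coupon_rate / m = 16.500000
Periods per year m = 2; per-period yield y/m = 0.016500
Number of cashflows N = 10
Cashflows (t years, CF_t, discount factor 1/(1+y/m)^(m*t), PV):
  t = 0.5000: CF_t = 16.500000, DF = 0.983768, PV = 16.232169
  t = 1.0000: CF_t = 16.500000, DF = 0.967799, PV = 15.968686
  t = 1.5000: CF_t = 16.500000, DF = 0.952090, PV = 15.709479
  t = 2.0000: CF_t = 16.500000, DF = 0.936635, PV = 15.454481
  t = 2.5000: CF_t = 16.500000, DF = 0.921432, PV = 15.203621
  t = 3.0000: CF_t = 16.500000, DF = 0.906475, PV = 14.956833
  t = 3.5000: CF_t = 16.500000, DF = 0.891761, PV = 14.714051
  t = 4.0000: CF_t = 16.500000, DF = 0.877285, PV = 14.475210
  t = 4.5000: CF_t = 16.500000, DF = 0.863045, PV = 14.240246
  t = 5.0000: CF_t = 1016.500000, DF = 0.849036, PV = 863.045223
Price P = sum_t PV_t = 1000.000000
Convexity numerator sum_t t*(t + 1/m) * CF_t / (1+y/m)^(m*t + 2):
  t = 0.5000: term = 7.854740
  t = 1.0000: term = 23.181721
  t = 1.5000: term = 45.610862
  t = 2.0000: term = 74.784165
  t = 2.5000: term = 110.355384
  t = 3.0000: term = 151.989708
  t = 3.5000: term = 199.363447
  t = 4.0000: term = 252.163730
  t = 4.5000: term = 310.088207
  t = 5.0000: term = 22969.496802
Convexity = (1/P) * sum = 24144.888765 / 1000.000000 = 24.144889

Answer: Convexity = 24.1449


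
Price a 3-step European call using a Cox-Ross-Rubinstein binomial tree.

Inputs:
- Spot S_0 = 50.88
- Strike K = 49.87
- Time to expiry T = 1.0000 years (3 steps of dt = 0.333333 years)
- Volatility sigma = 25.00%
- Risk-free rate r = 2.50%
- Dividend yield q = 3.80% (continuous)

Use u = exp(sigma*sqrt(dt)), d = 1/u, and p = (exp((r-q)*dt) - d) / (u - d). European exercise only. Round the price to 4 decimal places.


Answer: Price = V(0,0) = 5.4206

Derivation:
dt = T/N = 0.333333
u = exp(sigma*sqrt(dt)) = 1.155274; d = 1/u = 0.865596
p = (exp((r-q)*dt) - d) / (u - d) = 0.449051
Discount per step: exp(-r*dt) = 0.991701
Stock lattice S(k, i) with i counting down-moves:
  k=0: S(0,0) = 50.8800
  k=1: S(1,0) = 58.7803; S(1,1) = 44.0415
  k=2: S(2,0) = 67.9074; S(2,1) = 50.8800; S(2,2) = 38.1221
  k=3: S(3,0) = 78.4517; S(3,1) = 58.7803; S(3,2) = 44.0415; S(3,3) = 32.9983
Terminal payoffs V(N, i) = max(S_T - K, 0):
  V(3,0) = 28.581659; V(3,1) = 8.910342; V(3,2) = 0.000000; V(3,3) = 0.000000
Backward induction: V(k, i) = exp(-r*dt) * [p * V(k+1, i) + (1-p) * V(k+1, i+1)].
  V(2,0) = exp(-r*dt) * [p*28.581659 + (1-p)*8.910342] = 17.596524
  V(2,1) = exp(-r*dt) * [p*8.910342 + (1-p)*0.000000] = 3.967997
  V(2,2) = exp(-r*dt) * [p*0.000000 + (1-p)*0.000000] = 0.000000
  V(1,0) = exp(-r*dt) * [p*17.596524 + (1-p)*3.967997] = 10.004189
  V(1,1) = exp(-r*dt) * [p*3.967997 + (1-p)*0.000000] = 1.767047
  V(0,0) = exp(-r*dt) * [p*10.004189 + (1-p)*1.767047] = 5.420587


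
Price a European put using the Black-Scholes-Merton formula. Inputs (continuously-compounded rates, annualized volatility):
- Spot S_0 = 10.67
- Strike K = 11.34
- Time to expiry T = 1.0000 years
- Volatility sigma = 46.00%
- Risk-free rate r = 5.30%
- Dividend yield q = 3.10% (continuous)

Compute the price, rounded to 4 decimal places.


d1 = (ln(S/K) + (r - q + 0.5*sigma^2) * T) / (sigma * sqrt(T)) = 0.14543428
d2 = d1 - sigma * sqrt(T) = -0.31456572
exp(-rT) = 0.94838001; exp(-qT) = 0.96947557
P = K * exp(-rT) * N(-d2) - S_0 * exp(-qT) * N(-d1)
N(-d1) = 0.44218400; N(-d2) = 0.62345430
P = 11.3400 * 0.94838001 * 0.62345430 - 10.6700 * 0.96947557 * 0.44218400 = 2.1309

Answer: Price = 2.1309


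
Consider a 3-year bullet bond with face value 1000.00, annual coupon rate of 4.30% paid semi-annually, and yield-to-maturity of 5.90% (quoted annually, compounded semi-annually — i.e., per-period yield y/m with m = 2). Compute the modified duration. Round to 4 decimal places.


Coupon per period c = face * coupon_rate / m = 21.500000
Periods per year m = 2; per-period yield y/m = 0.029500
Number of cashflows N = 6
Cashflows (t years, CF_t, discount factor 1/(1+y/m)^(m*t), PV):
  t = 0.5000: CF_t = 21.500000, DF = 0.971345, PV = 20.883924
  t = 1.0000: CF_t = 21.500000, DF = 0.943512, PV = 20.285502
  t = 1.5000: CF_t = 21.500000, DF = 0.916476, PV = 19.704227
  t = 2.0000: CF_t = 21.500000, DF = 0.890214, PV = 19.139609
  t = 2.5000: CF_t = 21.500000, DF = 0.864706, PV = 18.591169
  t = 3.0000: CF_t = 1021.500000, DF = 0.839928, PV = 857.986126
Price P = sum_t PV_t = 956.590558
First compute Macaulay numerator sum_t t * PV_t:
  t * PV_t at t = 0.5000: 10.441962
  t * PV_t at t = 1.0000: 20.285502
  t * PV_t at t = 1.5000: 29.556341
  t * PV_t at t = 2.0000: 38.279218
  t * PV_t at t = 2.5000: 46.477923
  t * PV_t at t = 3.0000: 2573.958378
Macaulay duration D = 2718.999324 / 956.590558 = 2.842386
Modified duration = D / (1 + y/m) = 2.842386 / (1 + 0.029500) = 2.760938

Answer: Modified duration = 2.7609


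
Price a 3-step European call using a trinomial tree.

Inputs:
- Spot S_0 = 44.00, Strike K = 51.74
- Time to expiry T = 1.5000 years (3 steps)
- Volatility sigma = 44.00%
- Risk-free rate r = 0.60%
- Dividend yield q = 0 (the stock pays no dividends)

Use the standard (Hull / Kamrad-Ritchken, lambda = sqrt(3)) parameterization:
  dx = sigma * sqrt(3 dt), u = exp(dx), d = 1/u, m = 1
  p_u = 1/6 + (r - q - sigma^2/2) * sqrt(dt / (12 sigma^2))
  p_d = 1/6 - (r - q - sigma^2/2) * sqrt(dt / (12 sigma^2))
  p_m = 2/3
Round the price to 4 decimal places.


dt = T/N = 0.500000; dx = sigma*sqrt(3*dt) = 0.538888
u = exp(dx) = 1.714099; d = 1/u = 0.583397
p_u = 0.124543, p_m = 0.666667, p_d = 0.208790
Discount per step: exp(-r*dt) = 0.997004
Stock lattice S(k, j) with j the centered position index:
  k=0: S(0,+0) = 44.0000
  k=1: S(1,-1) = 25.6695; S(1,+0) = 44.0000; S(1,+1) = 75.4204
  k=2: S(2,-2) = 14.9755; S(2,-1) = 25.6695; S(2,+0) = 44.0000; S(2,+1) = 75.4204; S(2,+2) = 129.2780
  k=3: S(3,-3) = 8.7366; S(3,-2) = 14.9755; S(3,-1) = 25.6695; S(3,+0) = 44.0000; S(3,+1) = 75.4204; S(3,+2) = 129.2780; S(3,+3) = 221.5953
Terminal payoffs V(N, j) = max(S_T - K, 0):
  V(3,-3) = 0.000000; V(3,-2) = 0.000000; V(3,-1) = 0.000000; V(3,+0) = 0.000000; V(3,+1) = 23.680368; V(3,+2) = 77.538000; V(3,+3) = 169.855326
Backward induction: V(k, j) = exp(-r*dt) * [p_u * V(k+1, j+1) + p_m * V(k+1, j) + p_d * V(k+1, j-1)]
  V(2,-2) = exp(-r*dt) * [p_u*0.000000 + p_m*0.000000 + p_d*0.000000] = 0.000000
  V(2,-1) = exp(-r*dt) * [p_u*0.000000 + p_m*0.000000 + p_d*0.000000] = 0.000000
  V(2,+0) = exp(-r*dt) * [p_u*23.680368 + p_m*0.000000 + p_d*0.000000] = 2.940387
  V(2,+1) = exp(-r*dt) * [p_u*77.538000 + p_m*23.680368 + p_d*0.000000] = 25.367500
  V(2,+2) = exp(-r*dt) * [p_u*169.855326 + p_m*77.538000 + p_d*23.680368] = 77.557482
  V(1,-1) = exp(-r*dt) * [p_u*2.940387 + p_m*0.000000 + p_d*0.000000] = 0.365107
  V(1,+0) = exp(-r*dt) * [p_u*25.367500 + p_m*2.940387 + p_d*0.000000] = 5.104263
  V(1,+1) = exp(-r*dt) * [p_u*77.557482 + p_m*25.367500 + p_d*2.940387] = 27.103390
  V(0,+0) = exp(-r*dt) * [p_u*27.103390 + p_m*5.104263 + p_d*0.365107] = 6.834074

Answer: Price = V(0,0) = 6.8341


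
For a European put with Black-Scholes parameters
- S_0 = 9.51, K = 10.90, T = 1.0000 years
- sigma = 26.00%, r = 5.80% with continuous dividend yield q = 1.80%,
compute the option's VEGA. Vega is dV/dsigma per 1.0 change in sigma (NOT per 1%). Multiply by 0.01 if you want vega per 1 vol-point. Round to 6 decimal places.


Answer: Vega = 3.619743

Derivation:
d1 = -0.2408419718; d2 = -0.5008419718
phi(d1) = 0.3875381587; exp(-qT) = 0.9821610324; exp(-rT) = 0.9436499474
Vega = S * exp(-qT) * phi(d1) * sqrt(T) = 9.5100 * 0.9821610324 * 0.3875381587 * 1.0000000000 = 3.619743


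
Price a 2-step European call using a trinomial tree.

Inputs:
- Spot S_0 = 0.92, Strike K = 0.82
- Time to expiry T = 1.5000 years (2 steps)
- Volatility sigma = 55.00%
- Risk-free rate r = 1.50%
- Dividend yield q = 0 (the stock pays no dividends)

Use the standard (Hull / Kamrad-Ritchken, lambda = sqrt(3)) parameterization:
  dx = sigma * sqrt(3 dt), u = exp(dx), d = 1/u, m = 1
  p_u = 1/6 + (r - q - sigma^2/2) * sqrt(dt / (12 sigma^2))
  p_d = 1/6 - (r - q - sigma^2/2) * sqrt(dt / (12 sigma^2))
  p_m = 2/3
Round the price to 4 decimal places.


dt = T/N = 0.750000; dx = sigma*sqrt(3*dt) = 0.825000
u = exp(dx) = 2.281881; d = 1/u = 0.438235
p_u = 0.104735, p_m = 0.666667, p_d = 0.228598
Discount per step: exp(-r*dt) = 0.988813
Stock lattice S(k, j) with j the centered position index:
  k=0: S(0,+0) = 0.9200
  k=1: S(1,-1) = 0.4032; S(1,+0) = 0.9200; S(1,+1) = 2.0993
  k=2: S(2,-2) = 0.1767; S(2,-1) = 0.4032; S(2,+0) = 0.9200; S(2,+1) = 2.0993; S(2,+2) = 4.7904
Terminal payoffs V(N, j) = max(S_T - K, 0):
  V(2,-2) = 0.000000; V(2,-1) = 0.000000; V(2,+0) = 0.100000; V(2,+1) = 1.279330; V(2,+2) = 3.970421
Backward induction: V(k, j) = exp(-r*dt) * [p_u * V(k+1, j+1) + p_m * V(k+1, j) + p_d * V(k+1, j-1)]
  V(1,-1) = exp(-r*dt) * [p_u*0.100000 + p_m*0.000000 + p_d*0.000000] = 0.010356
  V(1,+0) = exp(-r*dt) * [p_u*1.279330 + p_m*0.100000 + p_d*0.000000] = 0.198412
  V(1,+1) = exp(-r*dt) * [p_u*3.970421 + p_m*1.279330 + p_d*0.100000] = 1.277139
  V(0,+0) = exp(-r*dt) * [p_u*1.277139 + p_m*0.198412 + p_d*0.010356] = 0.265401

Answer: Price = V(0,0) = 0.2654


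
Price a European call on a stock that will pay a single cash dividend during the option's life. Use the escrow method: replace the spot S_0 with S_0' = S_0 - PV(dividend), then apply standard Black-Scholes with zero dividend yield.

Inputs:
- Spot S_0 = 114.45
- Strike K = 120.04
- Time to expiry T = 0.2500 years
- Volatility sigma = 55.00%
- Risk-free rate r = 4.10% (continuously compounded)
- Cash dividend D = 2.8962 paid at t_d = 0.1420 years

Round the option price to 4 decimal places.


Answer: Price = 9.3015

Derivation:
PV(D) = D * exp(-r * t_d) = 2.8962 * 0.99419491 = 2.87938731
S_0' = S_0 - PV(D) = 114.4500 - 2.87938731 = 111.57061269
d1 = (ln(S_0'/K) + (r + sigma^2/2)*T) / (sigma*sqrt(T)) = -0.09129030
d2 = d1 - sigma*sqrt(T) = -0.36629030
exp(-rT) = 0.98980235
N(d1) = 0.46363096; N(d2) = 0.35707423
C = S_0' * N(d1) - K * exp(-rT) * N(d2) = 111.57061269 * 0.46363096 - 120.0400 * 0.98980235 * 0.35707423 = 9.3015


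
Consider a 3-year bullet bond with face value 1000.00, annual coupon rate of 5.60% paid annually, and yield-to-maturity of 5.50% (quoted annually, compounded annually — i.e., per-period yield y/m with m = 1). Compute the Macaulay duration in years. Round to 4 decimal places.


Answer: Macaulay duration = 2.8439 years

Derivation:
Coupon per period c = face * coupon_rate / m = 56.000000
Periods per year m = 1; per-period yield y/m = 0.055000
Number of cashflows N = 3
Cashflows (t years, CF_t, discount factor 1/(1+y/m)^(m*t), PV):
  t = 1.0000: CF_t = 56.000000, DF = 0.947867, PV = 53.080569
  t = 2.0000: CF_t = 56.000000, DF = 0.898452, PV = 50.313335
  t = 3.0000: CF_t = 1056.000000, DF = 0.851614, PV = 899.304029
Price P = sum_t PV_t = 1002.697933
Macaulay numerator sum_t t * PV_t:
  t * PV_t at t = 1.0000: 53.080569
  t * PV_t at t = 2.0000: 100.626671
  t * PV_t at t = 3.0000: 2697.912088
Macaulay duration D = (sum_t t * PV_t) / P = 2851.619327 / 1002.697933 = 2.843947


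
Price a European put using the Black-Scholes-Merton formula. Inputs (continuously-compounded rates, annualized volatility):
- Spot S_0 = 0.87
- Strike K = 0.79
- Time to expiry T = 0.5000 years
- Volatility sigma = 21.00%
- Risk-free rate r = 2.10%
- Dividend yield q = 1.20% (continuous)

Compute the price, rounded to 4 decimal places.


Answer: Price = 0.0180

Derivation:
d1 = (ln(S/K) + (r - q + 0.5*sigma^2) * T) / (sigma * sqrt(T)) = 0.75414801
d2 = d1 - sigma * sqrt(T) = 0.60565559
exp(-rT) = 0.98955493; exp(-qT) = 0.99401796
P = K * exp(-rT) * N(-d2) - S_0 * exp(-qT) * N(-d1)
N(-d1) = 0.22538018; N(-d2) = 0.27237174
P = 0.7900 * 0.98955493 * 0.27237174 - 0.8700 * 0.99401796 * 0.22538018 = 0.0180


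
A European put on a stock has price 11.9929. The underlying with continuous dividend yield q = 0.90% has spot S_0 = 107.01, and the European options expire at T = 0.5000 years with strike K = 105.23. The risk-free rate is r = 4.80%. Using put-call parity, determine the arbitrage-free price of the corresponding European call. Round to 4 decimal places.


Put-call parity: C - P = S_0 * exp(-qT) - K * exp(-rT).
S_0 * exp(-qT) = 107.0100 * 0.99551011 = 106.52953685
K * exp(-rT) = 105.2300 * 0.97628571 = 102.73454524
C = P + S*exp(-qT) - K*exp(-rT)
C = 11.9929 + 106.52953685 - 102.73454524 = 15.7879

Answer: Call price = 15.7879


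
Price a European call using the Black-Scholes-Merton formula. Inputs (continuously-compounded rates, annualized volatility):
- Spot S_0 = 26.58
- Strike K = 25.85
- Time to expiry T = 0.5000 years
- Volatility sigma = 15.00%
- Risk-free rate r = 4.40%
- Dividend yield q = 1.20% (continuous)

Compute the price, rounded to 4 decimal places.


d1 = (ln(S/K) + (r - q + 0.5*sigma^2) * T) / (sigma * sqrt(T)) = 0.46644018
d2 = d1 - sigma * sqrt(T) = 0.36037416
exp(-rT) = 0.97824024; exp(-qT) = 0.99401796
C = S_0 * exp(-qT) * N(d1) - K * exp(-rT) * N(d2)
N(d1) = 0.67954977; N(d2) = 0.64071633
C = 26.5800 * 0.99401796 * 0.67954977 - 25.8500 * 0.97824024 * 0.64071633 = 1.7523

Answer: Price = 1.7523


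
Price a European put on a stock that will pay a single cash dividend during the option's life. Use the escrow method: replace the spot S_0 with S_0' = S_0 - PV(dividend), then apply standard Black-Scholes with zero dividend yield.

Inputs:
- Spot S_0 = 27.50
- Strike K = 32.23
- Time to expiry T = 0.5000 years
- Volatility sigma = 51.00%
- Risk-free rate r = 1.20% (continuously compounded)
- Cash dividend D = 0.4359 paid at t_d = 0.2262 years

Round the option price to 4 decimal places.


PV(D) = D * exp(-r * t_d) = 0.4359 * 0.99728928 = 0.43471840
S_0' = S_0 - PV(D) = 27.5000 - 0.43471840 = 27.06528160
d1 = (ln(S_0'/K) + (r + sigma^2/2)*T) / (sigma*sqrt(T)) = -0.28733745
d2 = d1 - sigma*sqrt(T) = -0.64796190
exp(-rT) = 0.99401796
N(-d1) = 0.61307302; N(-d2) = 0.74149521
P = K * exp(-rT) * N(-d2) - S_0' * N(-d1) = 32.2300 * 0.99401796 * 0.74149521 - 27.06528160 * 0.61307302 = 7.1624

Answer: Price = 7.1624


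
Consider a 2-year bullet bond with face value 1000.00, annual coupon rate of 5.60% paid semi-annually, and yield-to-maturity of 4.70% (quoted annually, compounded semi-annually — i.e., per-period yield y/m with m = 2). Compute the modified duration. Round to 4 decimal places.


Answer: Modified duration = 1.8764

Derivation:
Coupon per period c = face * coupon_rate / m = 28.000000
Periods per year m = 2; per-period yield y/m = 0.023500
Number of cashflows N = 4
Cashflows (t years, CF_t, discount factor 1/(1+y/m)^(m*t), PV):
  t = 0.5000: CF_t = 28.000000, DF = 0.977040, PV = 27.357108
  t = 1.0000: CF_t = 28.000000, DF = 0.954606, PV = 26.728977
  t = 1.5000: CF_t = 28.000000, DF = 0.932688, PV = 26.115268
  t = 2.0000: CF_t = 1028.000000, DF = 0.911273, PV = 936.788880
Price P = sum_t PV_t = 1016.990233
First compute Macaulay numerator sum_t t * PV_t:
  t * PV_t at t = 0.5000: 13.678554
  t * PV_t at t = 1.0000: 26.728977
  t * PV_t at t = 1.5000: 39.172902
  t * PV_t at t = 2.0000: 1873.577759
Macaulay duration D = 1953.158192 / 1016.990233 = 1.920528
Modified duration = D / (1 + y/m) = 1.920528 / (1 + 0.023500) = 1.876432


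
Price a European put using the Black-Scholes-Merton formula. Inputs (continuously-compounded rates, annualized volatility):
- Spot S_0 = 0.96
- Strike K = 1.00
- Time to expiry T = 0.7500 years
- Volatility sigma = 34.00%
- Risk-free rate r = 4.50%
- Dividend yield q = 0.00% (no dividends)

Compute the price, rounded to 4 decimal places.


d1 = (ln(S/K) + (r - q + 0.5*sigma^2) * T) / (sigma * sqrt(T)) = 0.12320657
d2 = d1 - sigma * sqrt(T) = -0.17124207
exp(-rT) = 0.96681318; exp(-qT) = 1.00000000
P = K * exp(-rT) * N(-d2) - S_0 * exp(-qT) * N(-d1)
N(-d1) = 0.45097176; N(-d2) = 0.56798329
P = 1.0000 * 0.96681318 * 0.56798329 - 0.9600 * 1.00000000 * 0.45097176 = 0.1162

Answer: Price = 0.1162


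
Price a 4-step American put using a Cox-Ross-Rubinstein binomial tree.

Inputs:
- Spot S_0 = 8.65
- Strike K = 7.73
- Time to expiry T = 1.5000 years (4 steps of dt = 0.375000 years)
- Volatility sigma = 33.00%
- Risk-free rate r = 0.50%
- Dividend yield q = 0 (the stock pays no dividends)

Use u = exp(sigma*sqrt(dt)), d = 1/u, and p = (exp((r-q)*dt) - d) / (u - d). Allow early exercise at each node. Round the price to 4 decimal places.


dt = T/N = 0.375000
u = exp(sigma*sqrt(dt)) = 1.223949; d = 1/u = 0.817027
p = (exp((r-q)*dt) - d) / (u - d) = 0.454263
Discount per step: exp(-r*dt) = 0.998127
Stock lattice S(k, i) with i counting down-moves:
  k=0: S(0,0) = 8.6500
  k=1: S(1,0) = 10.5872; S(1,1) = 7.0673
  k=2: S(2,0) = 12.9582; S(2,1) = 8.6500; S(2,2) = 5.7742
  k=3: S(3,0) = 15.8601; S(3,1) = 10.5872; S(3,2) = 7.0673; S(3,3) = 4.7176
  k=4: S(4,0) = 19.4120; S(4,1) = 12.9582; S(4,2) = 8.6500; S(4,3) = 5.7742; S(4,4) = 3.8544
Terminal payoffs V(N, i) = max(K - S_T, 0):
  V(4,0) = 0.000000; V(4,1) = 0.000000; V(4,2) = 0.000000; V(4,3) = 1.955836; V(4,4) = 3.875552
Backward induction: V(k, i) = exp(-r*dt) * [p * V(k+1, i) + (1-p) * V(k+1, i+1)]; then take max(V_cont, immediate exercise) for American.
  V(3,0) = exp(-r*dt) * [p*0.000000 + (1-p)*0.000000] = 0.000000; exercise = 0.000000; V(3,0) = max -> 0.000000
  V(3,1) = exp(-r*dt) * [p*0.000000 + (1-p)*0.000000] = 0.000000; exercise = 0.000000; V(3,1) = max -> 0.000000
  V(3,2) = exp(-r*dt) * [p*0.000000 + (1-p)*1.955836] = 1.065373; exercise = 0.662715; V(3,2) = max -> 1.065373
  V(3,3) = exp(-r*dt) * [p*1.955836 + (1-p)*3.875552] = 2.997871; exercise = 3.012351; V(3,3) = max -> 3.012351
  V(2,0) = exp(-r*dt) * [p*0.000000 + (1-p)*0.000000] = 0.000000; exercise = 0.000000; V(2,0) = max -> 0.000000
  V(2,1) = exp(-r*dt) * [p*0.000000 + (1-p)*1.065373] = 0.580325; exercise = 0.000000; V(2,1) = max -> 0.580325
  V(2,2) = exp(-r*dt) * [p*1.065373 + (1-p)*3.012351] = 2.123926; exercise = 1.955836; V(2,2) = max -> 2.123926
  V(1,0) = exp(-r*dt) * [p*0.000000 + (1-p)*0.580325] = 0.316112; exercise = 0.000000; V(1,0) = max -> 0.316112
  V(1,1) = exp(-r*dt) * [p*0.580325 + (1-p)*2.123926] = 1.420061; exercise = 0.662715; V(1,1) = max -> 1.420061
  V(0,0) = exp(-r*dt) * [p*0.316112 + (1-p)*1.420061] = 0.916857; exercise = 0.000000; V(0,0) = max -> 0.916857

Answer: Price = V(0,0) = 0.9169


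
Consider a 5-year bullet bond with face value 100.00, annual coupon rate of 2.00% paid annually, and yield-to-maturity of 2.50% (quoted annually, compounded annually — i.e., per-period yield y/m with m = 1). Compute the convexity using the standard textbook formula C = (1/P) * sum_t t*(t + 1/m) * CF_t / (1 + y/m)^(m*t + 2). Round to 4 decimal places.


Answer: Convexity = 27.0745

Derivation:
Coupon per period c = face * coupon_rate / m = 2.000000
Periods per year m = 1; per-period yield y/m = 0.025000
Number of cashflows N = 5
Cashflows (t years, CF_t, discount factor 1/(1+y/m)^(m*t), PV):
  t = 1.0000: CF_t = 2.000000, DF = 0.975610, PV = 1.951220
  t = 2.0000: CF_t = 2.000000, DF = 0.951814, PV = 1.903629
  t = 3.0000: CF_t = 2.000000, DF = 0.928599, PV = 1.857199
  t = 4.0000: CF_t = 2.000000, DF = 0.905951, PV = 1.811901
  t = 5.0000: CF_t = 102.000000, DF = 0.883854, PV = 90.153137
Price P = sum_t PV_t = 97.677086
Convexity numerator sum_t t*(t + 1/m) * CF_t / (1+y/m)^(m*t + 2):
  t = 1.0000: term = 3.714398
  t = 2.0000: term = 10.871408
  t = 3.0000: term = 21.212503
  t = 4.0000: term = 34.491875
  t = 5.0000: term = 2574.271619
Convexity = (1/P) * sum = 2644.561802 / 97.677086 = 27.074536


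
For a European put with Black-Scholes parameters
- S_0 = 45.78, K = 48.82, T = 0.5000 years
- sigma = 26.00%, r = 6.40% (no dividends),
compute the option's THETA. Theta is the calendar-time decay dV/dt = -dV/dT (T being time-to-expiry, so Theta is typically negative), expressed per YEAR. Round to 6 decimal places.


d1 = -0.0837255248; d2 = -0.2675732879
phi(d1) = 0.3975464426; exp(-qT) = 1.0000000000; exp(-rT) = 0.9685065821
Theta = -S*exp(-qT)*phi(d1)*sigma/(2*sqrt(T)) + r*K*exp(-rT)*N(-d2) - q*S*exp(-qT)*N(-d1)
N(-d1) = 0.5333626687; N(-d2) = 0.6054861027; sqrt(T) = 0.7071067812
Term 1 = -45.7800 * 1.0000000000 * 0.3975464426 * 0.2600 / (2 * 0.7071067812) = -3.3459697480
Term 2 = 0.0640 * 48.8200 * 0.9685065821 * 0.6054861027 = 1.8322490500
Term 3 = 0 (no dividend yield, q = 0)
Theta = -3.3459697480 + (1.8322490500) + (0.0000000000) = -1.513721

Answer: Theta = -1.513721


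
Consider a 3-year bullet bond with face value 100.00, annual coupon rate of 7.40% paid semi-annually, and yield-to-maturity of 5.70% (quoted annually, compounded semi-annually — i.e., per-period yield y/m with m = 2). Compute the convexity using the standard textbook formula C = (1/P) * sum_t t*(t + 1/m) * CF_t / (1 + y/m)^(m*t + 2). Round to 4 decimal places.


Answer: Convexity = 8.8347

Derivation:
Coupon per period c = face * coupon_rate / m = 3.700000
Periods per year m = 2; per-period yield y/m = 0.028500
Number of cashflows N = 6
Cashflows (t years, CF_t, discount factor 1/(1+y/m)^(m*t), PV):
  t = 0.5000: CF_t = 3.700000, DF = 0.972290, PV = 3.597472
  t = 1.0000: CF_t = 3.700000, DF = 0.945347, PV = 3.497785
  t = 1.5000: CF_t = 3.700000, DF = 0.919152, PV = 3.400861
  t = 2.0000: CF_t = 3.700000, DF = 0.893682, PV = 3.306622
  t = 2.5000: CF_t = 3.700000, DF = 0.868917, PV = 3.214995
  t = 3.0000: CF_t = 103.700000, DF = 0.844840, PV = 87.609859
Price P = sum_t PV_t = 104.627593
Convexity numerator sum_t t*(t + 1/m) * CF_t / (1+y/m)^(m*t + 2):
  t = 0.5000: term = 1.700430
  t = 1.0000: term = 4.959933
  t = 1.5000: term = 9.644984
  t = 2.0000: term = 15.629531
  t = 2.5000: term = 22.794649
  t = 3.0000: term = 869.628346
Convexity = (1/P) * sum = 924.357873 / 104.627593 = 8.834743


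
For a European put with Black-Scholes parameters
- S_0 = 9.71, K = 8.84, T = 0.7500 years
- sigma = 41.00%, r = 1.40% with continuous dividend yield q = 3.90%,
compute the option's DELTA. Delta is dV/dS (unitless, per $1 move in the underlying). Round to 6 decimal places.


d1 = 0.3890972033; d2 = 0.0340267877
phi(d1) = 0.3698577340; exp(-qT) = 0.9711736407; exp(-rT) = 0.9895549326
N(-d1) = 0.3486021211
Delta = -exp(-qT) * N(-d1) = -0.9711736407 * 0.3486021211 = -0.338553

Answer: Delta = -0.338553


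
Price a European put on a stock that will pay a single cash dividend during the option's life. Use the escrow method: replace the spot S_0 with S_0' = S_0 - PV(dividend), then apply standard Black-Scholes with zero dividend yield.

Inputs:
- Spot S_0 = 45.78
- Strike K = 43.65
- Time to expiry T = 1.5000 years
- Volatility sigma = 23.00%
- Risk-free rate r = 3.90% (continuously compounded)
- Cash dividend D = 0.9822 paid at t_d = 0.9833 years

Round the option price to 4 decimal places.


PV(D) = D * exp(-r * t_d) = 0.9822 * 0.96237730 = 0.94524699
S_0' = S_0 - PV(D) = 45.7800 - 0.94524699 = 44.83475301
d1 = (ln(S_0'/K) + (r + sigma^2/2)*T) / (sigma*sqrt(T)) = 0.44358943
d2 = d1 - sigma*sqrt(T) = 0.16189811
exp(-rT) = 0.94317824
N(-d1) = 0.32866972; N(-d2) = 0.43569304
P = K * exp(-rT) * N(-d2) - S_0' * N(-d1) = 43.6500 * 0.94317824 * 0.43569304 - 44.83475301 * 0.32866972 = 3.2015

Answer: Price = 3.2015


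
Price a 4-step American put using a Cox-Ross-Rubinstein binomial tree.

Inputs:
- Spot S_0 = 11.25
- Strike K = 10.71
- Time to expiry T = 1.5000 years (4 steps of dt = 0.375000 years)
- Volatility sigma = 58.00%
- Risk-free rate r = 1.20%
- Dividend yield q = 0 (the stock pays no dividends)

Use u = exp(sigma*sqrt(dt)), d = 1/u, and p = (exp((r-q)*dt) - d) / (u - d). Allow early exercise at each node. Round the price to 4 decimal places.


Answer: Price = V(0,0) = 2.5835

Derivation:
dt = T/N = 0.375000
u = exp(sigma*sqrt(dt)) = 1.426432; d = 1/u = 0.701050
p = (exp((r-q)*dt) - d) / (u - d) = 0.418345
Discount per step: exp(-r*dt) = 0.995510
Stock lattice S(k, i) with i counting down-moves:
  k=0: S(0,0) = 11.2500
  k=1: S(1,0) = 16.0474; S(1,1) = 7.8868
  k=2: S(2,0) = 22.8905; S(2,1) = 11.2500; S(2,2) = 5.5291
  k=3: S(3,0) = 32.6517; S(3,1) = 16.0474; S(3,2) = 7.8868; S(3,3) = 3.8761
  k=4: S(4,0) = 46.5754; S(4,1) = 22.8905; S(4,2) = 11.2500; S(4,3) = 5.5291; S(4,4) = 2.7174
Terminal payoffs V(N, i) = max(K - S_T, 0):
  V(4,0) = 0.000000; V(4,1) = 0.000000; V(4,2) = 0.000000; V(4,3) = 5.180949; V(4,4) = 7.992631
Backward induction: V(k, i) = exp(-r*dt) * [p * V(k+1, i) + (1-p) * V(k+1, i+1)]; then take max(V_cont, immediate exercise) for American.
  V(3,0) = exp(-r*dt) * [p*0.000000 + (1-p)*0.000000] = 0.000000; exercise = 0.000000; V(3,0) = max -> 0.000000
  V(3,1) = exp(-r*dt) * [p*0.000000 + (1-p)*0.000000] = 0.000000; exercise = 0.000000; V(3,1) = max -> 0.000000
  V(3,2) = exp(-r*dt) * [p*0.000000 + (1-p)*5.180949] = 2.999993; exercise = 2.823187; V(3,2) = max -> 2.999993
  V(3,3) = exp(-r*dt) * [p*5.180949 + (1-p)*7.992631] = 6.785772; exercise = 6.833859; V(3,3) = max -> 6.833859
  V(2,0) = exp(-r*dt) * [p*0.000000 + (1-p)*0.000000] = 0.000000; exercise = 0.000000; V(2,0) = max -> 0.000000
  V(2,1) = exp(-r*dt) * [p*0.000000 + (1-p)*2.999993] = 1.737125; exercise = 0.000000; V(2,1) = max -> 1.737125
  V(2,2) = exp(-r*dt) * [p*2.999993 + (1-p)*6.833859] = 5.206496; exercise = 5.180949; V(2,2) = max -> 5.206496
  V(1,0) = exp(-r*dt) * [p*0.000000 + (1-p)*1.737125] = 1.005870; exercise = 0.000000; V(1,0) = max -> 1.005870
  V(1,1) = exp(-r*dt) * [p*1.737125 + (1-p)*5.206496] = 3.738241; exercise = 2.823187; V(1,1) = max -> 3.738241
  V(0,0) = exp(-r*dt) * [p*1.005870 + (1-p)*3.738241] = 2.583514; exercise = 0.000000; V(0,0) = max -> 2.583514


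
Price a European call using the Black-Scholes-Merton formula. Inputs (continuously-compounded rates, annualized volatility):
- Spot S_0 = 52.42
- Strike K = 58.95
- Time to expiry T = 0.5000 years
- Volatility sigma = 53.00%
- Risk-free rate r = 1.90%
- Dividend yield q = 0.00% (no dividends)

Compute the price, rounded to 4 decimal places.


Answer: Price = 5.5839

Derivation:
d1 = (ln(S/K) + (r - q + 0.5*sigma^2) * T) / (sigma * sqrt(T)) = -0.10053305
d2 = d1 - sigma * sqrt(T) = -0.47529964
exp(-rT) = 0.99054498; exp(-qT) = 1.00000000
C = S_0 * exp(-qT) * N(d1) - K * exp(-rT) * N(d2)
N(d1) = 0.45996057; N(d2) = 0.31728671
C = 52.4200 * 1.00000000 * 0.45996057 - 58.9500 * 0.99054498 * 0.31728671 = 5.5839


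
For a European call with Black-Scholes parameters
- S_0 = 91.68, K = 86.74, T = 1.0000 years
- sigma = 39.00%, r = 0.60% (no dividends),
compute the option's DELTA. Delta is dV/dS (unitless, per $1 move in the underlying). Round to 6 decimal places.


Answer: Delta = 0.637734

Derivation:
d1 = 0.3524079860; d2 = -0.0375920140
phi(d1) = 0.3749231424; exp(-qT) = 1.0000000000; exp(-rT) = 0.9940179641
N(d1) = 0.6377338432
Delta = exp(-qT) * N(d1) = 1.0000000000 * 0.6377338432 = 0.637734


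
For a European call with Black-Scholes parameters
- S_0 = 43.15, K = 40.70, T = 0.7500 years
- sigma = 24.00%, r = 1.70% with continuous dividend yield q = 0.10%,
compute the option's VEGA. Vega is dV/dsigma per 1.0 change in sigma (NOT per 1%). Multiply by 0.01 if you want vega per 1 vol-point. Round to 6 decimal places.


d1 = 0.4428965780; d2 = 0.2350504811
phi(d1) = 0.3616721203; exp(-qT) = 0.9992502812; exp(-rT) = 0.9873309369
Vega = S * exp(-qT) * phi(d1) * sqrt(T) = 43.1500 * 0.9992502812 * 0.3616721203 * 0.8660254038 = 13.505191

Answer: Vega = 13.505191


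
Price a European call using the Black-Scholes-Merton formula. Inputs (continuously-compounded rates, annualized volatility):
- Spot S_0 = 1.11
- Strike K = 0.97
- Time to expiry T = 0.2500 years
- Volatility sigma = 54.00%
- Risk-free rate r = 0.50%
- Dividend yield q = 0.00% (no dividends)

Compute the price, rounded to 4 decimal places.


d1 = (ln(S/K) + (r - q + 0.5*sigma^2) * T) / (sigma * sqrt(T)) = 0.63896008
d2 = d1 - sigma * sqrt(T) = 0.36896008
exp(-rT) = 0.99875078; exp(-qT) = 1.00000000
C = S_0 * exp(-qT) * N(d1) - K * exp(-rT) * N(d2)
N(d1) = 0.73857555; N(d2) = 0.64392126
C = 1.1100 * 1.00000000 * 0.73857555 - 0.9700 * 0.99875078 * 0.64392126 = 0.1960

Answer: Price = 0.1960


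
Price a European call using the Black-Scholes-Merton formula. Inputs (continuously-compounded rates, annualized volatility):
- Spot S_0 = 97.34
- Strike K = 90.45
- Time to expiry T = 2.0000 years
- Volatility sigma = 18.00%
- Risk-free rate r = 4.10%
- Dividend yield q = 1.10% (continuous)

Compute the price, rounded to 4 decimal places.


Answer: Price = 16.1937

Derivation:
d1 = (ln(S/K) + (r - q + 0.5*sigma^2) * T) / (sigma * sqrt(T)) = 0.65137417
d2 = d1 - sigma * sqrt(T) = 0.39681573
exp(-rT) = 0.92127196; exp(-qT) = 0.97824024
C = S_0 * exp(-qT) * N(d1) - K * exp(-rT) * N(d2)
N(d1) = 0.74259751; N(d2) = 0.65424832
C = 97.3400 * 0.97824024 * 0.74259751 - 90.4500 * 0.92127196 * 0.65424832 = 16.1937


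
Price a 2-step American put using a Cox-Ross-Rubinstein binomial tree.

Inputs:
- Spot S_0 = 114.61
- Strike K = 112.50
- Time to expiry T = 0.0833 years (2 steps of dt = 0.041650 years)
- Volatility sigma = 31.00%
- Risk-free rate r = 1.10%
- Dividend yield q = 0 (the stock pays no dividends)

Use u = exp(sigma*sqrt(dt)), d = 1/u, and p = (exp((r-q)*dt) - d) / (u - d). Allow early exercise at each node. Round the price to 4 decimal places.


Answer: Price = V(0,0) = 3.0173

Derivation:
dt = T/N = 0.041650
u = exp(sigma*sqrt(dt)) = 1.065310; d = 1/u = 0.938694
p = (exp((r-q)*dt) - d) / (u - d) = 0.487808
Discount per step: exp(-r*dt) = 0.999542
Stock lattice S(k, i) with i counting down-moves:
  k=0: S(0,0) = 114.6100
  k=1: S(1,0) = 122.0952; S(1,1) = 107.5837
  k=2: S(2,0) = 130.0692; S(2,1) = 114.6100; S(2,2) = 100.9882
Terminal payoffs V(N, i) = max(K - S_T, 0):
  V(2,0) = 0.000000; V(2,1) = 0.000000; V(2,2) = 11.511828
Backward induction: V(k, i) = exp(-r*dt) * [p * V(k+1, i) + (1-p) * V(k+1, i+1)]; then take max(V_cont, immediate exercise) for American.
  V(1,0) = exp(-r*dt) * [p*0.000000 + (1-p)*0.000000] = 0.000000; exercise = 0.000000; V(1,0) = max -> 0.000000
  V(1,1) = exp(-r*dt) * [p*0.000000 + (1-p)*11.511828] = 5.893565; exercise = 4.916291; V(1,1) = max -> 5.893565
  V(0,0) = exp(-r*dt) * [p*0.000000 + (1-p)*5.893565] = 3.017254; exercise = 0.000000; V(0,0) = max -> 3.017254


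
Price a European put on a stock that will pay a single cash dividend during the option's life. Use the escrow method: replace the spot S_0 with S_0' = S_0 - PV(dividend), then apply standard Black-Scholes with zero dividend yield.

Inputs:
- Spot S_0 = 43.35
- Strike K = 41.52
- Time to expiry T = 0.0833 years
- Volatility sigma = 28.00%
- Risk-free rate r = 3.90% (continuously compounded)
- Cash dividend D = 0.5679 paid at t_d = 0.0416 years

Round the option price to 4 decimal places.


Answer: Price = 0.7705

Derivation:
PV(D) = D * exp(-r * t_d) = 0.5679 * 0.99837892 = 0.56697939
S_0' = S_0 - PV(D) = 43.3500 - 0.56697939 = 42.78302061
d1 = (ln(S_0'/K) + (r + sigma^2/2)*T) / (sigma*sqrt(T)) = 0.45141486
d2 = d1 - sigma*sqrt(T) = 0.37060199
exp(-rT) = 0.99675657
N(-d1) = 0.32584529; N(-d2) = 0.35546700
P = K * exp(-rT) * N(-d2) - S_0' * N(-d1) = 41.5200 * 0.99675657 * 0.35546700 - 42.78302061 * 0.32584529 = 0.7705


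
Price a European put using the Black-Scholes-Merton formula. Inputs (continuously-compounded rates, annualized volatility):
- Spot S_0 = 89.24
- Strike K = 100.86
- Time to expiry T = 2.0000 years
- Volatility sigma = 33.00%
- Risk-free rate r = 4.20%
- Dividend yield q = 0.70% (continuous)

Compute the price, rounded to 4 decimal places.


d1 = (ln(S/K) + (r - q + 0.5*sigma^2) * T) / (sigma * sqrt(T)) = 0.12105658
d2 = d1 - sigma * sqrt(T) = -0.34563390
exp(-rT) = 0.91943126; exp(-qT) = 0.98609754
P = K * exp(-rT) * N(-d2) - S_0 * exp(-qT) * N(-d1)
N(-d1) = 0.45182311; N(-d2) = 0.63519107
P = 100.8600 * 0.91943126 * 0.63519107 - 89.2400 * 0.98609754 * 0.45182311 = 19.1436

Answer: Price = 19.1436


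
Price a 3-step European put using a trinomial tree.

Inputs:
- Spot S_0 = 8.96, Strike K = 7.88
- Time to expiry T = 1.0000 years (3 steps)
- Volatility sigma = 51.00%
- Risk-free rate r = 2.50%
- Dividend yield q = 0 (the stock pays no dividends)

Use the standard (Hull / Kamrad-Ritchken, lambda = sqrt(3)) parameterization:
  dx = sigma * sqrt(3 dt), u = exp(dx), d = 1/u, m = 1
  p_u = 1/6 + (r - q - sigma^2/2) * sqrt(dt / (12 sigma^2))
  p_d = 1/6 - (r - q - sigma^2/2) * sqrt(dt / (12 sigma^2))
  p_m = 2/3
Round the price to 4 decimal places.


dt = T/N = 0.333333; dx = sigma*sqrt(3*dt) = 0.510000
u = exp(dx) = 1.665291; d = 1/u = 0.600496
p_u = 0.132337, p_m = 0.666667, p_d = 0.200997
Discount per step: exp(-r*dt) = 0.991701
Stock lattice S(k, j) with j the centered position index:
  k=0: S(0,+0) = 8.9600
  k=1: S(1,-1) = 5.3804; S(1,+0) = 8.9600; S(1,+1) = 14.9210
  k=2: S(2,-2) = 3.2309; S(2,-1) = 5.3804; S(2,+0) = 8.9600; S(2,+1) = 14.9210; S(2,+2) = 24.8478
  k=3: S(3,-3) = 1.9402; S(3,-2) = 3.2309; S(3,-1) = 5.3804; S(3,+0) = 8.9600; S(3,+1) = 14.9210; S(3,+2) = 24.8478; S(3,+3) = 41.3789
Terminal payoffs V(N, j) = max(K - S_T, 0):
  V(3,-3) = 5.939840; V(3,-2) = 4.649069; V(3,-1) = 2.499560; V(3,+0) = 0.000000; V(3,+1) = 0.000000; V(3,+2) = 0.000000; V(3,+3) = 0.000000
Backward induction: V(k, j) = exp(-r*dt) * [p_u * V(k+1, j+1) + p_m * V(k+1, j) + p_d * V(k+1, j-1)]
  V(2,-2) = exp(-r*dt) * [p_u*2.499560 + p_m*4.649069 + p_d*5.939840] = 4.585678
  V(2,-1) = exp(-r*dt) * [p_u*0.000000 + p_m*2.499560 + p_d*4.649069] = 2.579237
  V(2,+0) = exp(-r*dt) * [p_u*0.000000 + p_m*0.000000 + p_d*2.499560] = 0.498234
  V(2,+1) = exp(-r*dt) * [p_u*0.000000 + p_m*0.000000 + p_d*0.000000] = 0.000000
  V(2,+2) = exp(-r*dt) * [p_u*0.000000 + p_m*0.000000 + p_d*0.000000] = 0.000000
  V(1,-1) = exp(-r*dt) * [p_u*0.498234 + p_m*2.579237 + p_d*4.585678] = 2.684667
  V(1,+0) = exp(-r*dt) * [p_u*0.000000 + p_m*0.498234 + p_d*2.579237] = 0.843516
  V(1,+1) = exp(-r*dt) * [p_u*0.000000 + p_m*0.000000 + p_d*0.498234] = 0.099312
  V(0,+0) = exp(-r*dt) * [p_u*0.099312 + p_m*0.843516 + p_d*2.684667] = 1.105842

Answer: Price = V(0,0) = 1.1058


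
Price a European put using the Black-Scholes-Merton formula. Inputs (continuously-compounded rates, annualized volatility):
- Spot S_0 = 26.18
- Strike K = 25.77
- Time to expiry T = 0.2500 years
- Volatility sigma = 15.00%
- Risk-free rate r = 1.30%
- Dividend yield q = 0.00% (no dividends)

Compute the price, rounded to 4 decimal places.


Answer: Price = 0.5538

Derivation:
d1 = (ln(S/K) + (r - q + 0.5*sigma^2) * T) / (sigma * sqrt(T)) = 0.29129648
d2 = d1 - sigma * sqrt(T) = 0.21629648
exp(-rT) = 0.99675528; exp(-qT) = 1.00000000
P = K * exp(-rT) * N(-d2) - S_0 * exp(-qT) * N(-d1)
N(-d1) = 0.38541229; N(-d2) = 0.41437833
P = 25.7700 * 0.99675528 * 0.41437833 - 26.1800 * 1.00000000 * 0.38541229 = 0.5538


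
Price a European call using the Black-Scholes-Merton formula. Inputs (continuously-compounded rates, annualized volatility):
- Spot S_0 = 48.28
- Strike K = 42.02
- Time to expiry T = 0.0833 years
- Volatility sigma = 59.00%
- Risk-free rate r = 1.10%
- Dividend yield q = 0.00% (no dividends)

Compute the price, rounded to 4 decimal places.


d1 = (ln(S/K) + (r - q + 0.5*sigma^2) * T) / (sigma * sqrt(T)) = 0.90605182
d2 = d1 - sigma * sqrt(T) = 0.73576756
exp(-rT) = 0.99908412; exp(-qT) = 1.00000000
C = S_0 * exp(-qT) * N(d1) - K * exp(-rT) * N(d2)
N(d1) = 0.81754579; N(d2) = 0.76906392
C = 48.2800 * 1.00000000 * 0.81754579 - 42.0200 * 0.99908412 * 0.76906392 = 7.1846

Answer: Price = 7.1846


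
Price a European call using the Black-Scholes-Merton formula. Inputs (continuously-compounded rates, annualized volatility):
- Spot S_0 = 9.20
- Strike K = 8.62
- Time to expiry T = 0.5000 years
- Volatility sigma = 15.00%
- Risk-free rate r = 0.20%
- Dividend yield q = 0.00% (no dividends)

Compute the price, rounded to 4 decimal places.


Answer: Price = 0.7418

Derivation:
d1 = (ln(S/K) + (r - q + 0.5*sigma^2) * T) / (sigma * sqrt(T)) = 0.67640326
d2 = d1 - sigma * sqrt(T) = 0.57033724
exp(-rT) = 0.99900050; exp(-qT) = 1.00000000
C = S_0 * exp(-qT) * N(d1) - K * exp(-rT) * N(d2)
N(d1) = 0.75060767; N(d2) = 0.71577551
C = 9.2000 * 1.00000000 * 0.75060767 - 8.6200 * 0.99900050 * 0.71577551 = 0.7418


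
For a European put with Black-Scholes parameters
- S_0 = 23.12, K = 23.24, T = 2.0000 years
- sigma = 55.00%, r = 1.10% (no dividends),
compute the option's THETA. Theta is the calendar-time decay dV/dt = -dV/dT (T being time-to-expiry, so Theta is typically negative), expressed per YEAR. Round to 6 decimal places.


Answer: Theta = -1.487734

Derivation:
d1 = 0.4105373414; d2 = -0.3672801179
phi(d1) = 0.3667008127; exp(-qT) = 1.0000000000; exp(-rT) = 0.9782402351
Theta = -S*exp(-qT)*phi(d1)*sigma/(2*sqrt(T)) + r*K*exp(-rT)*N(-d2) - q*S*exp(-qT)*N(-d1)
N(-d1) = 0.3407059085; N(-d2) = 0.6432949585; sqrt(T) = 1.4142135624
Term 1 = -23.1200 * 1.0000000000 * 0.3667008127 * 0.5500 / (2 * 1.4142135624) = -1.6486079819
Term 2 = 0.0110 * 23.2400 * 0.9782402351 * 0.6432949585 = 0.1608734880
Term 3 = 0 (no dividend yield, q = 0)
Theta = -1.6486079819 + (0.1608734880) + (0.0000000000) = -1.487734


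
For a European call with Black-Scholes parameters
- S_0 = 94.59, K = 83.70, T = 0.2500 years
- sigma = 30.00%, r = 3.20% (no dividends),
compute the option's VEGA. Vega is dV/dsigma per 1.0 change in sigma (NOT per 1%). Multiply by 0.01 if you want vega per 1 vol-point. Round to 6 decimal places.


Answer: Vega = 12.087021

Derivation:
d1 = 0.9437518982; d2 = 0.7937518982
phi(d1) = 0.2555665699; exp(-qT) = 1.0000000000; exp(-rT) = 0.9920319148
Vega = S * exp(-qT) * phi(d1) * sqrt(T) = 94.5900 * 1.0000000000 * 0.2555665699 * 0.5000000000 = 12.087021


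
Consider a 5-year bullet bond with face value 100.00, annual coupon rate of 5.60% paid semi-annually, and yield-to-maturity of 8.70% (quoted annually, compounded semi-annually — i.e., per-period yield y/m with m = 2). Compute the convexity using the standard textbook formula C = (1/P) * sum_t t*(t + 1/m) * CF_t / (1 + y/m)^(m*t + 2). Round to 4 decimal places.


Coupon per period c = face * coupon_rate / m = 2.800000
Periods per year m = 2; per-period yield y/m = 0.043500
Number of cashflows N = 10
Cashflows (t years, CF_t, discount factor 1/(1+y/m)^(m*t), PV):
  t = 0.5000: CF_t = 2.800000, DF = 0.958313, PV = 2.683277
  t = 1.0000: CF_t = 2.800000, DF = 0.918365, PV = 2.571421
  t = 1.5000: CF_t = 2.800000, DF = 0.880081, PV = 2.464227
  t = 2.0000: CF_t = 2.800000, DF = 0.843393, PV = 2.361501
  t = 2.5000: CF_t = 2.800000, DF = 0.808235, PV = 2.263058
  t = 3.0000: CF_t = 2.800000, DF = 0.774543, PV = 2.168719
  t = 3.5000: CF_t = 2.800000, DF = 0.742254, PV = 2.078313
  t = 4.0000: CF_t = 2.800000, DF = 0.711312, PV = 1.991675
  t = 4.5000: CF_t = 2.800000, DF = 0.681660, PV = 1.908648
  t = 5.0000: CF_t = 102.800000, DF = 0.653244, PV = 67.153489
Price P = sum_t PV_t = 87.644328
Convexity numerator sum_t t*(t + 1/m) * CF_t / (1+y/m)^(m*t + 2):
  t = 0.5000: term = 1.232113
  t = 1.0000: term = 3.542252
  t = 1.5000: term = 6.789175
  t = 2.0000: term = 10.843596
  t = 2.5000: term = 15.587344
  t = 3.0000: term = 20.912584
  t = 3.5000: term = 26.721079
  t = 4.0000: term = 32.923500
  t = 4.5000: term = 39.438788
  t = 5.0000: term = 1695.962978
Convexity = (1/P) * sum = 1853.953410 / 87.644328 = 21.153148

Answer: Convexity = 21.1531


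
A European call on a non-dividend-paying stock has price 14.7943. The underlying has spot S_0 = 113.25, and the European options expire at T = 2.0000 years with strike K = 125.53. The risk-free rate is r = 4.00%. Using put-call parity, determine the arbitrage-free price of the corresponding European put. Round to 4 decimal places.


Answer: Put price = 17.4231

Derivation:
Put-call parity: C - P = S_0 * exp(-qT) - K * exp(-rT).
S_0 * exp(-qT) = 113.2500 * 1.00000000 = 113.25000000
K * exp(-rT) = 125.5300 * 0.92311635 = 115.87879496
P = C - S*exp(-qT) + K*exp(-rT)
P = 14.7943 - 113.25000000 + 115.87879496 = 17.4231


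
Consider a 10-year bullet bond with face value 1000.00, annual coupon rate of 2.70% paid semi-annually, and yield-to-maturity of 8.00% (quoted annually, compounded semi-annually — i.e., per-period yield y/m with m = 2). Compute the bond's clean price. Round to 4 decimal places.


Coupon per period c = face * coupon_rate / m = 13.500000
Periods per year m = 2; per-period yield y/m = 0.040000
Number of cashflows N = 20
Cashflows (t years, CF_t, discount factor 1/(1+y/m)^(m*t), PV):
  t = 0.5000: CF_t = 13.500000, DF = 0.961538, PV = 12.980769
  t = 1.0000: CF_t = 13.500000, DF = 0.924556, PV = 12.481509
  t = 1.5000: CF_t = 13.500000, DF = 0.888996, PV = 12.001451
  t = 2.0000: CF_t = 13.500000, DF = 0.854804, PV = 11.539857
  t = 2.5000: CF_t = 13.500000, DF = 0.821927, PV = 11.096016
  t = 3.0000: CF_t = 13.500000, DF = 0.790315, PV = 10.669246
  t = 3.5000: CF_t = 13.500000, DF = 0.759918, PV = 10.258890
  t = 4.0000: CF_t = 13.500000, DF = 0.730690, PV = 9.864318
  t = 4.5000: CF_t = 13.500000, DF = 0.702587, PV = 9.484921
  t = 5.0000: CF_t = 13.500000, DF = 0.675564, PV = 9.120116
  t = 5.5000: CF_t = 13.500000, DF = 0.649581, PV = 8.769343
  t = 6.0000: CF_t = 13.500000, DF = 0.624597, PV = 8.432060
  t = 6.5000: CF_t = 13.500000, DF = 0.600574, PV = 8.107750
  t = 7.0000: CF_t = 13.500000, DF = 0.577475, PV = 7.795914
  t = 7.5000: CF_t = 13.500000, DF = 0.555265, PV = 7.496071
  t = 8.0000: CF_t = 13.500000, DF = 0.533908, PV = 7.207760
  t = 8.5000: CF_t = 13.500000, DF = 0.513373, PV = 6.930539
  t = 9.0000: CF_t = 13.500000, DF = 0.493628, PV = 6.663980
  t = 9.5000: CF_t = 13.500000, DF = 0.474642, PV = 6.407673
  t = 10.0000: CF_t = 1013.500000, DF = 0.456387, PV = 462.548170
Price P = sum_t PV_t = 639.856352

Answer: Price = 639.8564
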